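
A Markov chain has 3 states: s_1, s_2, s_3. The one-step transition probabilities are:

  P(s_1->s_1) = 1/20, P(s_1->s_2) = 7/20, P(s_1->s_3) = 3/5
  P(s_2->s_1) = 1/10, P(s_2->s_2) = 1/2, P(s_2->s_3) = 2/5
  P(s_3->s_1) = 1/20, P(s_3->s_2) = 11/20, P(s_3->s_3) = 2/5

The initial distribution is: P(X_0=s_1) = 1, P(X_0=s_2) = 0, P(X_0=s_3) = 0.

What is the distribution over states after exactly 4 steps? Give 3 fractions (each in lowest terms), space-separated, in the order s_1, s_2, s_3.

Propagating the distribution step by step (d_{t+1} = d_t * P):
d_0 = (s_1=1, s_2=0, s_3=0)
  d_1[s_1] = 1*1/20 + 0*1/10 + 0*1/20 = 1/20
  d_1[s_2] = 1*7/20 + 0*1/2 + 0*11/20 = 7/20
  d_1[s_3] = 1*3/5 + 0*2/5 + 0*2/5 = 3/5
d_1 = (s_1=1/20, s_2=7/20, s_3=3/5)
  d_2[s_1] = 1/20*1/20 + 7/20*1/10 + 3/5*1/20 = 27/400
  d_2[s_2] = 1/20*7/20 + 7/20*1/2 + 3/5*11/20 = 209/400
  d_2[s_3] = 1/20*3/5 + 7/20*2/5 + 3/5*2/5 = 41/100
d_2 = (s_1=27/400, s_2=209/400, s_3=41/100)
  d_3[s_1] = 27/400*1/20 + 209/400*1/10 + 41/100*1/20 = 609/8000
  d_3[s_2] = 27/400*7/20 + 209/400*1/2 + 41/100*11/20 = 4083/8000
  d_3[s_3] = 27/400*3/5 + 209/400*2/5 + 41/100*2/5 = 827/2000
d_3 = (s_1=609/8000, s_2=4083/8000, s_3=827/2000)
  d_4[s_1] = 609/8000*1/20 + 4083/8000*1/10 + 827/2000*1/20 = 12083/160000
  d_4[s_2] = 609/8000*7/20 + 4083/8000*1/2 + 827/2000*11/20 = 81481/160000
  d_4[s_3] = 609/8000*3/5 + 4083/8000*2/5 + 827/2000*2/5 = 16609/40000
d_4 = (s_1=12083/160000, s_2=81481/160000, s_3=16609/40000)

Answer: 12083/160000 81481/160000 16609/40000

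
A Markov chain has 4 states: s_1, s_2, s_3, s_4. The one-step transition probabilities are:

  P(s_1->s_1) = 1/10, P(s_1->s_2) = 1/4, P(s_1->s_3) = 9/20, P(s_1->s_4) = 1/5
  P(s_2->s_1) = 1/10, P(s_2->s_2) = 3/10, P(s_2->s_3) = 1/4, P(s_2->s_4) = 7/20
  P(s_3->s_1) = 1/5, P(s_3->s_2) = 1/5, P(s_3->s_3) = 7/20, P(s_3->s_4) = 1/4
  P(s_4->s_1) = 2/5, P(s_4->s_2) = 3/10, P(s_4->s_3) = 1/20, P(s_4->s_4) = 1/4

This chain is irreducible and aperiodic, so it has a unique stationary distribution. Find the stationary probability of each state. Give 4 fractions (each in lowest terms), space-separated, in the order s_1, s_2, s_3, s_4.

The stationary distribution satisfies pi = pi * P, i.e.:
  pi_s_1 = 1/10*pi_s_1 + 1/10*pi_s_2 + 1/5*pi_s_3 + 2/5*pi_s_4
  pi_s_2 = 1/4*pi_s_1 + 3/10*pi_s_2 + 1/5*pi_s_3 + 3/10*pi_s_4
  pi_s_3 = 9/20*pi_s_1 + 1/4*pi_s_2 + 7/20*pi_s_3 + 1/20*pi_s_4
  pi_s_4 = 1/5*pi_s_1 + 7/20*pi_s_2 + 1/4*pi_s_3 + 1/4*pi_s_4
with normalization: pi_s_1 + pi_s_2 + pi_s_3 + pi_s_4 = 1.

Using the first 3 balance equations plus normalization, the linear system A*pi = b is:
  [-9/10, 1/10, 1/5, 2/5] . pi = 0
  [1/4, -7/10, 1/5, 3/10] . pi = 0
  [9/20, 1/4, -13/20, 1/20] . pi = 0
  [1, 1, 1, 1] . pi = 1

Solving yields:
  pi_s_1 = 409/1983
  pi_s_2 = 174/661
  pi_s_3 = 1049/3966
  pi_s_4 = 1055/3966

Verification (pi * P):
  409/1983*1/10 + 174/661*1/10 + 1049/3966*1/5 + 1055/3966*2/5 = 409/1983 = pi_s_1  (ok)
  409/1983*1/4 + 174/661*3/10 + 1049/3966*1/5 + 1055/3966*3/10 = 174/661 = pi_s_2  (ok)
  409/1983*9/20 + 174/661*1/4 + 1049/3966*7/20 + 1055/3966*1/20 = 1049/3966 = pi_s_3  (ok)
  409/1983*1/5 + 174/661*7/20 + 1049/3966*1/4 + 1055/3966*1/4 = 1055/3966 = pi_s_4  (ok)

Answer: 409/1983 174/661 1049/3966 1055/3966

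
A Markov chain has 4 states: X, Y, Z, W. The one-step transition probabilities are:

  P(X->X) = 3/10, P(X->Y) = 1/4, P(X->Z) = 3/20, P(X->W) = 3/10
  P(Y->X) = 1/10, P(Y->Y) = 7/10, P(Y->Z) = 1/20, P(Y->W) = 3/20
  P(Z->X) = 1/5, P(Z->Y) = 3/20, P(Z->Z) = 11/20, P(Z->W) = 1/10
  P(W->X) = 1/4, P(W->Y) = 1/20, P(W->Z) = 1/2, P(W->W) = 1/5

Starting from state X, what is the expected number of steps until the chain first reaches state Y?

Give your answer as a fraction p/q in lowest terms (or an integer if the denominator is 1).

Let h_i = expected steps to first reach Y from state i.
Boundary: h_Y = 0.
First-step equations for the other states:
  h_X = 1 + 3/10*h_X + 1/4*h_Y + 3/20*h_Z + 3/10*h_W
  h_Z = 1 + 1/5*h_X + 3/20*h_Y + 11/20*h_Z + 1/10*h_W
  h_W = 1 + 1/4*h_X + 1/20*h_Y + 1/2*h_Z + 1/5*h_W

Substituting h_Y = 0 and rearranging gives the linear system (I - Q) h = 1:
  [7/10, -3/20, -3/10] . (h_X, h_Z, h_W) = 1
  [-1/5, 9/20, -1/10] . (h_X, h_Z, h_W) = 1
  [-1/4, -1/2, 4/5] . (h_X, h_Z, h_W) = 1

Solving yields:
  h_X = 1460/251
  h_Z = 1600/251
  h_W = 1770/251

Starting state is X, so the expected hitting time is h_X = 1460/251.

Answer: 1460/251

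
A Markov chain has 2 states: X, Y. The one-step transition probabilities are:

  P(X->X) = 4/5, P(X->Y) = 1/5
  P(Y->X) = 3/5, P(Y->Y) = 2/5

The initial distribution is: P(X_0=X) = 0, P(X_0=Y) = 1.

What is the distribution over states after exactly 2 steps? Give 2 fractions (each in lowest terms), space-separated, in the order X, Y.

Propagating the distribution step by step (d_{t+1} = d_t * P):
d_0 = (X=0, Y=1)
  d_1[X] = 0*4/5 + 1*3/5 = 3/5
  d_1[Y] = 0*1/5 + 1*2/5 = 2/5
d_1 = (X=3/5, Y=2/5)
  d_2[X] = 3/5*4/5 + 2/5*3/5 = 18/25
  d_2[Y] = 3/5*1/5 + 2/5*2/5 = 7/25
d_2 = (X=18/25, Y=7/25)

Answer: 18/25 7/25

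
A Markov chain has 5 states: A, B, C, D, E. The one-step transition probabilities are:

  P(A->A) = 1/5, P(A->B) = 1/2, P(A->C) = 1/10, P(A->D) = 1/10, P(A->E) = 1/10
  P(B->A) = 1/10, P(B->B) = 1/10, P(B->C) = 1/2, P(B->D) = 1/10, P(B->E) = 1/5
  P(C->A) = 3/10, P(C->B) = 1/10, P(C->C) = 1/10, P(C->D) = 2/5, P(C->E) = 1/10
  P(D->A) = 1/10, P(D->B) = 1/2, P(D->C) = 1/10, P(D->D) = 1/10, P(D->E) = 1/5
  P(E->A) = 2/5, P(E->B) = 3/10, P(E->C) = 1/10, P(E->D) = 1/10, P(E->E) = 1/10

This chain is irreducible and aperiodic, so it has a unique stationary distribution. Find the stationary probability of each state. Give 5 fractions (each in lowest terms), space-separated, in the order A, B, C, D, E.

The stationary distribution satisfies pi = pi * P, i.e.:
  pi_A = 1/5*pi_A + 1/10*pi_B + 3/10*pi_C + 1/10*pi_D + 2/5*pi_E
  pi_B = 1/2*pi_A + 1/10*pi_B + 1/10*pi_C + 1/2*pi_D + 3/10*pi_E
  pi_C = 1/10*pi_A + 1/2*pi_B + 1/10*pi_C + 1/10*pi_D + 1/10*pi_E
  pi_D = 1/10*pi_A + 1/10*pi_B + 2/5*pi_C + 1/10*pi_D + 1/10*pi_E
  pi_E = 1/10*pi_A + 1/5*pi_B + 1/10*pi_C + 1/5*pi_D + 1/10*pi_E
with normalization: pi_A + pi_B + pi_C + pi_D + pi_E = 1.

Using the first 4 balance equations plus normalization, the linear system A*pi = b is:
  [-4/5, 1/10, 3/10, 1/10, 2/5] . pi = 0
  [1/2, -9/10, 1/10, 1/2, 3/10] . pi = 0
  [1/10, 1/2, -9/10, 1/10, 1/10] . pi = 0
  [1/10, 1/10, 2/5, -9/10, 1/10] . pi = 0
  [1, 1, 1, 1, 1] . pi = 1

Solving yields:
  pi_A = 1629/7912
  pi_B = 2187/7912
  pi_C = 833/3956
  pi_D = 1291/7912
  pi_E = 1139/7912

Verification (pi * P):
  1629/7912*1/5 + 2187/7912*1/10 + 833/3956*3/10 + 1291/7912*1/10 + 1139/7912*2/5 = 1629/7912 = pi_A  (ok)
  1629/7912*1/2 + 2187/7912*1/10 + 833/3956*1/10 + 1291/7912*1/2 + 1139/7912*3/10 = 2187/7912 = pi_B  (ok)
  1629/7912*1/10 + 2187/7912*1/2 + 833/3956*1/10 + 1291/7912*1/10 + 1139/7912*1/10 = 833/3956 = pi_C  (ok)
  1629/7912*1/10 + 2187/7912*1/10 + 833/3956*2/5 + 1291/7912*1/10 + 1139/7912*1/10 = 1291/7912 = pi_D  (ok)
  1629/7912*1/10 + 2187/7912*1/5 + 833/3956*1/10 + 1291/7912*1/5 + 1139/7912*1/10 = 1139/7912 = pi_E  (ok)

Answer: 1629/7912 2187/7912 833/3956 1291/7912 1139/7912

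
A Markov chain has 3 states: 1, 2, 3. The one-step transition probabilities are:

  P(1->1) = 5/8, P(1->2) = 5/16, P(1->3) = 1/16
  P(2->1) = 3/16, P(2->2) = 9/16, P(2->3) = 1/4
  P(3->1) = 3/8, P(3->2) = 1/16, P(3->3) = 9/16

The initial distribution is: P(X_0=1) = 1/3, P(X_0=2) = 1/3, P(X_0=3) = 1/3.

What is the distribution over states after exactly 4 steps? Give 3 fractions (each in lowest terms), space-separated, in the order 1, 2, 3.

Answer: 20587/49152 2027/6144 12349/49152

Derivation:
Propagating the distribution step by step (d_{t+1} = d_t * P):
d_0 = (1=1/3, 2=1/3, 3=1/3)
  d_1[1] = 1/3*5/8 + 1/3*3/16 + 1/3*3/8 = 19/48
  d_1[2] = 1/3*5/16 + 1/3*9/16 + 1/3*1/16 = 5/16
  d_1[3] = 1/3*1/16 + 1/3*1/4 + 1/3*9/16 = 7/24
d_1 = (1=19/48, 2=5/16, 3=7/24)
  d_2[1] = 19/48*5/8 + 5/16*3/16 + 7/24*3/8 = 319/768
  d_2[2] = 19/48*5/16 + 5/16*9/16 + 7/24*1/16 = 61/192
  d_2[3] = 19/48*1/16 + 5/16*1/4 + 7/24*9/16 = 205/768
d_2 = (1=319/768, 2=61/192, 3=205/768)
  d_3[1] = 319/768*5/8 + 61/192*3/16 + 205/768*3/8 = 161/384
  d_3[2] = 319/768*5/16 + 61/192*9/16 + 205/768*1/16 = 333/1024
  d_3[3] = 319/768*1/16 + 61/192*1/4 + 205/768*9/16 = 785/3072
d_3 = (1=161/384, 2=333/1024, 3=785/3072)
  d_4[1] = 161/384*5/8 + 333/1024*3/16 + 785/3072*3/8 = 20587/49152
  d_4[2] = 161/384*5/16 + 333/1024*9/16 + 785/3072*1/16 = 2027/6144
  d_4[3] = 161/384*1/16 + 333/1024*1/4 + 785/3072*9/16 = 12349/49152
d_4 = (1=20587/49152, 2=2027/6144, 3=12349/49152)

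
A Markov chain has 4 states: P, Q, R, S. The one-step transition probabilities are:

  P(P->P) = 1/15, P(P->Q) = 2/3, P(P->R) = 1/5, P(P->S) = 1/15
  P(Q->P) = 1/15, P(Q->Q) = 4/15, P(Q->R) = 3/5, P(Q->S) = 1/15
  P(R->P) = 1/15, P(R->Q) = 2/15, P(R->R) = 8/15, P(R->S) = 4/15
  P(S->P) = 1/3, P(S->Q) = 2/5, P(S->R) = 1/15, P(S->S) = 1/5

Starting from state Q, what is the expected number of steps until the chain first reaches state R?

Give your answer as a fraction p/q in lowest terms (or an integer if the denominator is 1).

Let h_i = expected steps to first reach R from state i.
Boundary: h_R = 0.
First-step equations for the other states:
  h_P = 1 + 1/15*h_P + 2/3*h_Q + 1/5*h_R + 1/15*h_S
  h_Q = 1 + 1/15*h_P + 4/15*h_Q + 3/5*h_R + 1/15*h_S
  h_S = 1 + 1/3*h_P + 2/5*h_Q + 1/15*h_R + 1/5*h_S

Substituting h_R = 0 and rearranging gives the linear system (I - Q) h = 1:
  [14/15, -2/3, -1/15] . (h_P, h_Q, h_S) = 1
  [-1/15, 11/15, -1/15] . (h_P, h_Q, h_S) = 1
  [-1/3, -2/5, 4/5] . (h_P, h_Q, h_S) = 1

Solving yields:
  h_P = 195/73
  h_Q = 975/511
  h_S = 1695/511

Starting state is Q, so the expected hitting time is h_Q = 975/511.

Answer: 975/511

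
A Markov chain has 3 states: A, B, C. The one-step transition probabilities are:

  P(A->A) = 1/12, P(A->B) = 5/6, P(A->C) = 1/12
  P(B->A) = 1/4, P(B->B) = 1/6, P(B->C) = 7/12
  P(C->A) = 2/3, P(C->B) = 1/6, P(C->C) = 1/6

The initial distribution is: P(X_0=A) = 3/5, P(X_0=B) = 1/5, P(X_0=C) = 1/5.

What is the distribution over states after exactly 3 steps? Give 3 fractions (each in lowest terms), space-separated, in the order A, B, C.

Answer: 779/2160 49/135 199/720

Derivation:
Propagating the distribution step by step (d_{t+1} = d_t * P):
d_0 = (A=3/5, B=1/5, C=1/5)
  d_1[A] = 3/5*1/12 + 1/5*1/4 + 1/5*2/3 = 7/30
  d_1[B] = 3/5*5/6 + 1/5*1/6 + 1/5*1/6 = 17/30
  d_1[C] = 3/5*1/12 + 1/5*7/12 + 1/5*1/6 = 1/5
d_1 = (A=7/30, B=17/30, C=1/5)
  d_2[A] = 7/30*1/12 + 17/30*1/4 + 1/5*2/3 = 53/180
  d_2[B] = 7/30*5/6 + 17/30*1/6 + 1/5*1/6 = 29/90
  d_2[C] = 7/30*1/12 + 17/30*7/12 + 1/5*1/6 = 23/60
d_2 = (A=53/180, B=29/90, C=23/60)
  d_3[A] = 53/180*1/12 + 29/90*1/4 + 23/60*2/3 = 779/2160
  d_3[B] = 53/180*5/6 + 29/90*1/6 + 23/60*1/6 = 49/135
  d_3[C] = 53/180*1/12 + 29/90*7/12 + 23/60*1/6 = 199/720
d_3 = (A=779/2160, B=49/135, C=199/720)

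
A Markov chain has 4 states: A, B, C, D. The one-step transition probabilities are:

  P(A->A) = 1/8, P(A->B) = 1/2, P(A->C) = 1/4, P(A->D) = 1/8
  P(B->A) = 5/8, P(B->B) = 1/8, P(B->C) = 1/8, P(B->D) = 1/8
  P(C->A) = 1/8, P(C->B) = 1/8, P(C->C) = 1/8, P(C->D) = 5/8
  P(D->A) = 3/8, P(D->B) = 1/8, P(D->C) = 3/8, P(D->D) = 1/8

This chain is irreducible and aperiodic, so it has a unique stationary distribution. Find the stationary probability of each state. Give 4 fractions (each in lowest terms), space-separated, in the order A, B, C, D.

The stationary distribution satisfies pi = pi * P, i.e.:
  pi_A = 1/8*pi_A + 5/8*pi_B + 1/8*pi_C + 3/8*pi_D
  pi_B = 1/2*pi_A + 1/8*pi_B + 1/8*pi_C + 1/8*pi_D
  pi_C = 1/4*pi_A + 1/8*pi_B + 1/8*pi_C + 3/8*pi_D
  pi_D = 1/8*pi_A + 1/8*pi_B + 5/8*pi_C + 1/8*pi_D
with normalization: pi_A + pi_B + pi_C + pi_D = 1.

Using the first 3 balance equations plus normalization, the linear system A*pi = b is:
  [-7/8, 5/8, 1/8, 3/8] . pi = 0
  [1/2, -7/8, 1/8, 1/8] . pi = 0
  [1/4, 1/8, -7/8, 3/8] . pi = 0
  [1, 1, 1, 1] . pi = 1

Solving yields:
  pi_A = 27/89
  pi_B = 85/356
  pi_C = 79/356
  pi_D = 21/89

Verification (pi * P):
  27/89*1/8 + 85/356*5/8 + 79/356*1/8 + 21/89*3/8 = 27/89 = pi_A  (ok)
  27/89*1/2 + 85/356*1/8 + 79/356*1/8 + 21/89*1/8 = 85/356 = pi_B  (ok)
  27/89*1/4 + 85/356*1/8 + 79/356*1/8 + 21/89*3/8 = 79/356 = pi_C  (ok)
  27/89*1/8 + 85/356*1/8 + 79/356*5/8 + 21/89*1/8 = 21/89 = pi_D  (ok)

Answer: 27/89 85/356 79/356 21/89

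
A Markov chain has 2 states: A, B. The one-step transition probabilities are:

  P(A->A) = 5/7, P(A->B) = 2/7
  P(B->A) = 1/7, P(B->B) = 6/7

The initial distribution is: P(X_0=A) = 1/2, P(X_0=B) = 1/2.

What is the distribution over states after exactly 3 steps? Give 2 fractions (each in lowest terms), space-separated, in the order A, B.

Answer: 125/343 218/343

Derivation:
Propagating the distribution step by step (d_{t+1} = d_t * P):
d_0 = (A=1/2, B=1/2)
  d_1[A] = 1/2*5/7 + 1/2*1/7 = 3/7
  d_1[B] = 1/2*2/7 + 1/2*6/7 = 4/7
d_1 = (A=3/7, B=4/7)
  d_2[A] = 3/7*5/7 + 4/7*1/7 = 19/49
  d_2[B] = 3/7*2/7 + 4/7*6/7 = 30/49
d_2 = (A=19/49, B=30/49)
  d_3[A] = 19/49*5/7 + 30/49*1/7 = 125/343
  d_3[B] = 19/49*2/7 + 30/49*6/7 = 218/343
d_3 = (A=125/343, B=218/343)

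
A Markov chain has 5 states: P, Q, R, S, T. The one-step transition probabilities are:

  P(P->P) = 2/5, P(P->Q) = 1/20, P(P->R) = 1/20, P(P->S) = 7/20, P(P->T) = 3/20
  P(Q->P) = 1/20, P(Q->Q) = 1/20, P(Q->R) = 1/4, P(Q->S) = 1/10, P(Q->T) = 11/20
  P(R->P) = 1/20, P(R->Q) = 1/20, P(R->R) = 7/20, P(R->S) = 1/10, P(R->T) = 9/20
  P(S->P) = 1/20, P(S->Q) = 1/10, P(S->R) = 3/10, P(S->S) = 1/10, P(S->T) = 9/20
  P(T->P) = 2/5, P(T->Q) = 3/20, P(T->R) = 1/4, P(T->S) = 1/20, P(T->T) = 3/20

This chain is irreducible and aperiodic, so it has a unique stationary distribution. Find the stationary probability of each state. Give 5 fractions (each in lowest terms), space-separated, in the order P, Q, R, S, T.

The stationary distribution satisfies pi = pi * P, i.e.:
  pi_P = 2/5*pi_P + 1/20*pi_Q + 1/20*pi_R + 1/20*pi_S + 2/5*pi_T
  pi_Q = 1/20*pi_P + 1/20*pi_Q + 1/20*pi_R + 1/10*pi_S + 3/20*pi_T
  pi_R = 1/20*pi_P + 1/4*pi_Q + 7/20*pi_R + 3/10*pi_S + 1/4*pi_T
  pi_S = 7/20*pi_P + 1/10*pi_Q + 1/10*pi_R + 1/10*pi_S + 1/20*pi_T
  pi_T = 3/20*pi_P + 11/20*pi_Q + 9/20*pi_R + 9/20*pi_S + 3/20*pi_T
with normalization: pi_P + pi_Q + pi_R + pi_S + pi_T = 1.

Using the first 4 balance equations plus normalization, the linear system A*pi = b is:
  [-3/5, 1/20, 1/20, 1/20, 2/5] . pi = 0
  [1/20, -19/20, 1/20, 1/10, 3/20] . pi = 0
  [1/20, 1/4, -13/20, 3/10, 1/4] . pi = 0
  [7/20, 1/10, 1/10, -9/10, 1/20] . pi = 0
  [1, 1, 1, 1, 1] . pi = 1

Solving yields:
  pi_P = 17915/75458
  pi_Q = 6567/75458
  pi_R = 17585/75458
  pi_S = 5450/37729
  pi_T = 22491/75458

Verification (pi * P):
  17915/75458*2/5 + 6567/75458*1/20 + 17585/75458*1/20 + 5450/37729*1/20 + 22491/75458*2/5 = 17915/75458 = pi_P  (ok)
  17915/75458*1/20 + 6567/75458*1/20 + 17585/75458*1/20 + 5450/37729*1/10 + 22491/75458*3/20 = 6567/75458 = pi_Q  (ok)
  17915/75458*1/20 + 6567/75458*1/4 + 17585/75458*7/20 + 5450/37729*3/10 + 22491/75458*1/4 = 17585/75458 = pi_R  (ok)
  17915/75458*7/20 + 6567/75458*1/10 + 17585/75458*1/10 + 5450/37729*1/10 + 22491/75458*1/20 = 5450/37729 = pi_S  (ok)
  17915/75458*3/20 + 6567/75458*11/20 + 17585/75458*9/20 + 5450/37729*9/20 + 22491/75458*3/20 = 22491/75458 = pi_T  (ok)

Answer: 17915/75458 6567/75458 17585/75458 5450/37729 22491/75458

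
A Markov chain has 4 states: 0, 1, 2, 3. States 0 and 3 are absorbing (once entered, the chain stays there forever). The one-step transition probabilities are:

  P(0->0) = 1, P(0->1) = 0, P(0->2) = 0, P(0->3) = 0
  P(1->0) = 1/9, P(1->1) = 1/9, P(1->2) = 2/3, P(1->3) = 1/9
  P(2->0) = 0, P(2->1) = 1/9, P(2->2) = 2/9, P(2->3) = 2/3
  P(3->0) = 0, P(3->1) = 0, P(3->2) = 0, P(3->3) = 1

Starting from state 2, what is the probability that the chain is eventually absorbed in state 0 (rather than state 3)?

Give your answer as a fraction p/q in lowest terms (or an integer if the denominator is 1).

Answer: 1/50

Derivation:
Let a_i = P(absorbed in 0 | start in state i).
Boundary conditions: a_0 = 1, a_3 = 0.
For each transient state i, a_i = sum_j P(i->j) * a_j:
  a_1 = 1/9*a_0 + 1/9*a_1 + 2/3*a_2 + 1/9*a_3
  a_2 = 0*a_0 + 1/9*a_1 + 2/9*a_2 + 2/3*a_3

Substituting a_0 = 1 and a_3 = 0, rearrange to (I - Q) a = r where r[i] = P(i -> 0):
  [8/9, -2/3] . (a_1, a_2) = 1/9
  [-1/9, 7/9] . (a_1, a_2) = 0

Solving yields:
  a_1 = 7/50
  a_2 = 1/50

Starting state is 2, so the absorption probability is a_2 = 1/50.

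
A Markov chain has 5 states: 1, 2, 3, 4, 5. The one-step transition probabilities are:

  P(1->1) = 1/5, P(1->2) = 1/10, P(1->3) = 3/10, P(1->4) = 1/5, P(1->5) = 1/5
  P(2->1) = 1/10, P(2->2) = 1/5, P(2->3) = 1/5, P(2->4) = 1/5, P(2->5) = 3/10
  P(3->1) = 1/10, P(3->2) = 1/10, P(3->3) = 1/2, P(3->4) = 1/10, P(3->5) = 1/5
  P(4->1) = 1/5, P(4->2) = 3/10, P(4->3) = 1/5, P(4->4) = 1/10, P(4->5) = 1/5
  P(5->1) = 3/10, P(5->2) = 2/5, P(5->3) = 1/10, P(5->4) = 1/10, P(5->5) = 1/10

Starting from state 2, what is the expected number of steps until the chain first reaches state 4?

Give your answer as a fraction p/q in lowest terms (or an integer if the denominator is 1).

Answer: 7630/1151

Derivation:
Let h_i = expected steps to first reach 4 from state i.
Boundary: h_4 = 0.
First-step equations for the other states:
  h_1 = 1 + 1/5*h_1 + 1/10*h_2 + 3/10*h_3 + 1/5*h_4 + 1/5*h_5
  h_2 = 1 + 1/10*h_1 + 1/5*h_2 + 1/5*h_3 + 1/5*h_4 + 3/10*h_5
  h_3 = 1 + 1/10*h_1 + 1/10*h_2 + 1/2*h_3 + 1/10*h_4 + 1/5*h_5
  h_5 = 1 + 3/10*h_1 + 2/5*h_2 + 1/10*h_3 + 1/10*h_4 + 1/10*h_5

Substituting h_4 = 0 and rearranging gives the linear system (I - Q) h = 1:
  [4/5, -1/10, -3/10, -1/5] . (h_1, h_2, h_3, h_5) = 1
  [-1/10, 4/5, -1/5, -3/10] . (h_1, h_2, h_3, h_5) = 1
  [-1/10, -1/10, 1/2, -1/5] . (h_1, h_2, h_3, h_5) = 1
  [-3/10, -2/5, -1/10, 9/10] . (h_1, h_2, h_3, h_5) = 1

Solving yields:
  h_1 = 7680/1151
  h_2 = 7630/1151
  h_3 = 8640/1151
  h_5 = 8190/1151

Starting state is 2, so the expected hitting time is h_2 = 7630/1151.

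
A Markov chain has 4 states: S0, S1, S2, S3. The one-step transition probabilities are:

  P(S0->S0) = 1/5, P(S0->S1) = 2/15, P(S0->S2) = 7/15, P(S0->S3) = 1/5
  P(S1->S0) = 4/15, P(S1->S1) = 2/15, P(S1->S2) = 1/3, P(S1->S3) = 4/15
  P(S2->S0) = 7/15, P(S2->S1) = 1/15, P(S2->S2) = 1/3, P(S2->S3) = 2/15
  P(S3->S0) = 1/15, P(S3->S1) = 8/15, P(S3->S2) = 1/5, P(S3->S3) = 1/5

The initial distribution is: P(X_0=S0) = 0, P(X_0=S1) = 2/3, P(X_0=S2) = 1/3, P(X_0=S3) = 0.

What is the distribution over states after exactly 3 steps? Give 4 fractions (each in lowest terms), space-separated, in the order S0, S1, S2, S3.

Propagating the distribution step by step (d_{t+1} = d_t * P):
d_0 = (S0=0, S1=2/3, S2=1/3, S3=0)
  d_1[S0] = 0*1/5 + 2/3*4/15 + 1/3*7/15 + 0*1/15 = 1/3
  d_1[S1] = 0*2/15 + 2/3*2/15 + 1/3*1/15 + 0*8/15 = 1/9
  d_1[S2] = 0*7/15 + 2/3*1/3 + 1/3*1/3 + 0*1/5 = 1/3
  d_1[S3] = 0*1/5 + 2/3*4/15 + 1/3*2/15 + 0*1/5 = 2/9
d_1 = (S0=1/3, S1=1/9, S2=1/3, S3=2/9)
  d_2[S0] = 1/3*1/5 + 1/9*4/15 + 1/3*7/15 + 2/9*1/15 = 4/15
  d_2[S1] = 1/3*2/15 + 1/9*2/15 + 1/3*1/15 + 2/9*8/15 = 1/5
  d_2[S2] = 1/3*7/15 + 1/9*1/3 + 1/3*1/3 + 2/9*1/5 = 47/135
  d_2[S3] = 1/3*1/5 + 1/9*4/15 + 1/3*2/15 + 2/9*1/5 = 5/27
d_2 = (S0=4/15, S1=1/5, S2=47/135, S3=5/27)
  d_3[S0] = 4/15*1/5 + 1/5*4/15 + 47/135*7/15 + 5/27*1/15 = 38/135
  d_3[S1] = 4/15*2/15 + 1/5*2/15 + 47/135*1/15 + 5/27*8/15 = 373/2025
  d_3[S2] = 4/15*7/15 + 1/5*1/3 + 47/135*1/3 + 5/27*1/5 = 697/2025
  d_3[S3] = 4/15*1/5 + 1/5*4/15 + 47/135*2/15 + 5/27*1/5 = 77/405
d_3 = (S0=38/135, S1=373/2025, S2=697/2025, S3=77/405)

Answer: 38/135 373/2025 697/2025 77/405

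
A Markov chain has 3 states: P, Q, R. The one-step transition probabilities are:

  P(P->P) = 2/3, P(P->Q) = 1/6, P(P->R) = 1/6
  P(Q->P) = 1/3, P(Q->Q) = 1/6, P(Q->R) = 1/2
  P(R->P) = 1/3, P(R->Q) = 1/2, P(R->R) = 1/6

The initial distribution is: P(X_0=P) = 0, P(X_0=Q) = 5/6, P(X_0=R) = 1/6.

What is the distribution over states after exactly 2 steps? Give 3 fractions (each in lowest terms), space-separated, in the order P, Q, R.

Propagating the distribution step by step (d_{t+1} = d_t * P):
d_0 = (P=0, Q=5/6, R=1/6)
  d_1[P] = 0*2/3 + 5/6*1/3 + 1/6*1/3 = 1/3
  d_1[Q] = 0*1/6 + 5/6*1/6 + 1/6*1/2 = 2/9
  d_1[R] = 0*1/6 + 5/6*1/2 + 1/6*1/6 = 4/9
d_1 = (P=1/3, Q=2/9, R=4/9)
  d_2[P] = 1/3*2/3 + 2/9*1/3 + 4/9*1/3 = 4/9
  d_2[Q] = 1/3*1/6 + 2/9*1/6 + 4/9*1/2 = 17/54
  d_2[R] = 1/3*1/6 + 2/9*1/2 + 4/9*1/6 = 13/54
d_2 = (P=4/9, Q=17/54, R=13/54)

Answer: 4/9 17/54 13/54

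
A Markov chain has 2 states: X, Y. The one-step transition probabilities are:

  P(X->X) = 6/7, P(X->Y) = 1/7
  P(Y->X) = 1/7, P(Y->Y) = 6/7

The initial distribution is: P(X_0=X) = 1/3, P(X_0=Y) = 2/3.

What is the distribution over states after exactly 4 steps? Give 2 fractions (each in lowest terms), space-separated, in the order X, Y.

Propagating the distribution step by step (d_{t+1} = d_t * P):
d_0 = (X=1/3, Y=2/3)
  d_1[X] = 1/3*6/7 + 2/3*1/7 = 8/21
  d_1[Y] = 1/3*1/7 + 2/3*6/7 = 13/21
d_1 = (X=8/21, Y=13/21)
  d_2[X] = 8/21*6/7 + 13/21*1/7 = 61/147
  d_2[Y] = 8/21*1/7 + 13/21*6/7 = 86/147
d_2 = (X=61/147, Y=86/147)
  d_3[X] = 61/147*6/7 + 86/147*1/7 = 452/1029
  d_3[Y] = 61/147*1/7 + 86/147*6/7 = 577/1029
d_3 = (X=452/1029, Y=577/1029)
  d_4[X] = 452/1029*6/7 + 577/1029*1/7 = 3289/7203
  d_4[Y] = 452/1029*1/7 + 577/1029*6/7 = 3914/7203
d_4 = (X=3289/7203, Y=3914/7203)

Answer: 3289/7203 3914/7203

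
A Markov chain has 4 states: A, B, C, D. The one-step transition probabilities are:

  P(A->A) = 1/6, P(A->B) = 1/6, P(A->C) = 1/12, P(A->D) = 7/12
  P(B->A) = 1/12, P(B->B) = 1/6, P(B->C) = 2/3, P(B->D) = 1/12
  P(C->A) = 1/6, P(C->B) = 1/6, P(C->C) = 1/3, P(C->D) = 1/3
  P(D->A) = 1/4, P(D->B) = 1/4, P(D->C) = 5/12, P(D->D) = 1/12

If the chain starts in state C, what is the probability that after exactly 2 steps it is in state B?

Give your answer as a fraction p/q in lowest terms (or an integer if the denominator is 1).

Answer: 7/36

Derivation:
Computing P^2 by repeated multiplication:
P^1 =
  A: [1/6, 1/6, 1/12, 7/12]
  B: [1/12, 1/6, 2/3, 1/12]
  C: [1/6, 1/6, 1/3, 1/3]
  D: [1/4, 1/4, 5/12, 1/12]
P^2 =
  A: [29/144, 31/144, 19/48, 3/16]
  B: [23/144, 25/144, 3/8, 7/24]
  C: [13/72, 7/36, 3/8, 1/4]
  D: [11/72, 25/144, 13/36, 5/16]

(P^2)[C -> B] = 7/36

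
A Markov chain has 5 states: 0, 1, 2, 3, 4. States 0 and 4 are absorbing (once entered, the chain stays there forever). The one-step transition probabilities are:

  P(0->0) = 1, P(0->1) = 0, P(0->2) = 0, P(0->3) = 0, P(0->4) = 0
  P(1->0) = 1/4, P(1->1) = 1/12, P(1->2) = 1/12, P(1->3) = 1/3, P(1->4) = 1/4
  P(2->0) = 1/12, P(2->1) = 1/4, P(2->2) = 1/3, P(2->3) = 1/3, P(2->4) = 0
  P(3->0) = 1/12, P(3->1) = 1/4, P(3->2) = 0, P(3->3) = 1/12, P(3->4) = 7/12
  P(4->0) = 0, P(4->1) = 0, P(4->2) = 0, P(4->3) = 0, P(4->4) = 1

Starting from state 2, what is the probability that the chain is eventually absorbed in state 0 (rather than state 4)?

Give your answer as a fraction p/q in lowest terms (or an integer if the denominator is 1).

Let a_i = P(absorbed in 0 | start in state i).
Boundary conditions: a_0 = 1, a_4 = 0.
For each transient state i, a_i = sum_j P(i->j) * a_j:
  a_1 = 1/4*a_0 + 1/12*a_1 + 1/12*a_2 + 1/3*a_3 + 1/4*a_4
  a_2 = 1/12*a_0 + 1/4*a_1 + 1/3*a_2 + 1/3*a_3 + 0*a_4
  a_3 = 1/12*a_0 + 1/4*a_1 + 0*a_2 + 1/12*a_3 + 7/12*a_4

Substituting a_0 = 1 and a_4 = 0, rearrange to (I - Q) a = r where r[i] = P(i -> 0):
  [11/12, -1/12, -1/3] . (a_1, a_2, a_3) = 1/4
  [-1/4, 2/3, -1/3] . (a_1, a_2, a_3) = 1/12
  [-1/4, 0, 11/12] . (a_1, a_2, a_3) = 1/12

Solving yields:
  a_1 = 311/827
  a_2 = 300/827
  a_3 = 160/827

Starting state is 2, so the absorption probability is a_2 = 300/827.

Answer: 300/827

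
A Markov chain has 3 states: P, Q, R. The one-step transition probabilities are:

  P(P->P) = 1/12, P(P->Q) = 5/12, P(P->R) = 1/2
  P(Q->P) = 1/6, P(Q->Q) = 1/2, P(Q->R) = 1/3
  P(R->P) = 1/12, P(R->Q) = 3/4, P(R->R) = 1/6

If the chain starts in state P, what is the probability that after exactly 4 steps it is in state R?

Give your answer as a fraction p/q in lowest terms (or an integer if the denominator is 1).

Answer: 3155/10368

Derivation:
Computing P^4 by repeated multiplication:
P^1 =
  P: [1/12, 5/12, 1/2]
  Q: [1/6, 1/2, 1/3]
  R: [1/12, 3/4, 1/6]
P^2 =
  P: [17/144, 89/144, 19/72]
  Q: [1/8, 41/72, 11/36]
  R: [7/48, 77/144, 23/72]
P^3 =
  P: [233/1728, 961/1728, 89/288]
  Q: [113/864, 163/288, 131/432]
  R: [221/1728, 109/192, 263/864]
P^4 =
  P: [2689/20736, 11737/20736, 3155/10368]
  Q: [451/3456, 5857/10368, 1579/5184]
  R: [301/2304, 11725/20736, 3151/10368]

(P^4)[P -> R] = 3155/10368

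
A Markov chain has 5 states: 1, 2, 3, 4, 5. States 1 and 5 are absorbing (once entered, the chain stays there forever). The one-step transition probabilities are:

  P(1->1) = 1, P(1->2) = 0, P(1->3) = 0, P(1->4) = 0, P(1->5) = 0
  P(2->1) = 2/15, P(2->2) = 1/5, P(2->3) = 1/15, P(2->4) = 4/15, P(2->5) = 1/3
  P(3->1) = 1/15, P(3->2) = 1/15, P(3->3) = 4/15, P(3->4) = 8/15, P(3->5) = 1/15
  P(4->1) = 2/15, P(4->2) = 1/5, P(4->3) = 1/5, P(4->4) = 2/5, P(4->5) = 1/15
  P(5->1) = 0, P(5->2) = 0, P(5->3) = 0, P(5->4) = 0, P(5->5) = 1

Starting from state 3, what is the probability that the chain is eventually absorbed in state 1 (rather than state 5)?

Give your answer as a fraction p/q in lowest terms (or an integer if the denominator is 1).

Answer: 362/723

Derivation:
Let a_i = P(absorbed in 1 | start in state i).
Boundary conditions: a_1 = 1, a_5 = 0.
For each transient state i, a_i = sum_j P(i->j) * a_j:
  a_2 = 2/15*a_1 + 1/5*a_2 + 1/15*a_3 + 4/15*a_4 + 1/3*a_5
  a_3 = 1/15*a_1 + 1/15*a_2 + 4/15*a_3 + 8/15*a_4 + 1/15*a_5
  a_4 = 2/15*a_1 + 1/5*a_2 + 1/5*a_3 + 2/5*a_4 + 1/15*a_5

Substituting a_1 = 1 and a_5 = 0, rearrange to (I - Q) a = r where r[i] = P(i -> 1):
  [4/5, -1/15, -4/15] . (a_2, a_3, a_4) = 2/15
  [-1/15, 11/15, -8/15] . (a_2, a_3, a_4) = 1/15
  [-1/5, -1/5, 3/5] . (a_2, a_3, a_4) = 2/15

Solving yields:
  a_2 = 275/723
  a_3 = 362/723
  a_4 = 373/723

Starting state is 3, so the absorption probability is a_3 = 362/723.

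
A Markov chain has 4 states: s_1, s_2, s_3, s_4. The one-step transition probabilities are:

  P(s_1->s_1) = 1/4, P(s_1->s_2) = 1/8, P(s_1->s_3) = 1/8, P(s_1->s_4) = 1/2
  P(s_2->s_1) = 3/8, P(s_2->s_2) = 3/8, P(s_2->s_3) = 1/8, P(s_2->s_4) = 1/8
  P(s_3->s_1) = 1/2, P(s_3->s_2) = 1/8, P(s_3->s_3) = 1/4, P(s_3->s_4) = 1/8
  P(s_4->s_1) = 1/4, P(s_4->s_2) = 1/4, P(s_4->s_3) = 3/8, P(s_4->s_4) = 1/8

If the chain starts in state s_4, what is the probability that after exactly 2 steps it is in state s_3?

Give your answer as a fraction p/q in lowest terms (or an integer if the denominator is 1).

Answer: 13/64

Derivation:
Computing P^2 by repeated multiplication:
P^1 =
  s_1: [1/4, 1/8, 1/8, 1/2]
  s_2: [3/8, 3/8, 1/8, 1/8]
  s_3: [1/2, 1/8, 1/4, 1/8]
  s_4: [1/4, 1/4, 3/8, 1/8]
P^2 =
  s_1: [19/64, 7/32, 17/64, 7/32]
  s_2: [21/64, 15/64, 11/64, 17/64]
  s_3: [21/64, 11/64, 3/16, 5/16]
  s_4: [3/8, 13/64, 13/64, 7/32]

(P^2)[s_4 -> s_3] = 13/64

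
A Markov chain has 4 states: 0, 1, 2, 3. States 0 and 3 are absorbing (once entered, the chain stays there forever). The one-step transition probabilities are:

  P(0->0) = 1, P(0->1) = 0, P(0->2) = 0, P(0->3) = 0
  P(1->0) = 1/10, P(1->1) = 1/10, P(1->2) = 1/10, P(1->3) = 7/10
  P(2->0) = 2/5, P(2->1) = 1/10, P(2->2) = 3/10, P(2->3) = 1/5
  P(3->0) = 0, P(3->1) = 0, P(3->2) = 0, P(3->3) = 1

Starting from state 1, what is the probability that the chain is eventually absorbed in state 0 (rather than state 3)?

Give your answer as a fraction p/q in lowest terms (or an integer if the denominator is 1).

Answer: 11/62

Derivation:
Let a_i = P(absorbed in 0 | start in state i).
Boundary conditions: a_0 = 1, a_3 = 0.
For each transient state i, a_i = sum_j P(i->j) * a_j:
  a_1 = 1/10*a_0 + 1/10*a_1 + 1/10*a_2 + 7/10*a_3
  a_2 = 2/5*a_0 + 1/10*a_1 + 3/10*a_2 + 1/5*a_3

Substituting a_0 = 1 and a_3 = 0, rearrange to (I - Q) a = r where r[i] = P(i -> 0):
  [9/10, -1/10] . (a_1, a_2) = 1/10
  [-1/10, 7/10] . (a_1, a_2) = 2/5

Solving yields:
  a_1 = 11/62
  a_2 = 37/62

Starting state is 1, so the absorption probability is a_1 = 11/62.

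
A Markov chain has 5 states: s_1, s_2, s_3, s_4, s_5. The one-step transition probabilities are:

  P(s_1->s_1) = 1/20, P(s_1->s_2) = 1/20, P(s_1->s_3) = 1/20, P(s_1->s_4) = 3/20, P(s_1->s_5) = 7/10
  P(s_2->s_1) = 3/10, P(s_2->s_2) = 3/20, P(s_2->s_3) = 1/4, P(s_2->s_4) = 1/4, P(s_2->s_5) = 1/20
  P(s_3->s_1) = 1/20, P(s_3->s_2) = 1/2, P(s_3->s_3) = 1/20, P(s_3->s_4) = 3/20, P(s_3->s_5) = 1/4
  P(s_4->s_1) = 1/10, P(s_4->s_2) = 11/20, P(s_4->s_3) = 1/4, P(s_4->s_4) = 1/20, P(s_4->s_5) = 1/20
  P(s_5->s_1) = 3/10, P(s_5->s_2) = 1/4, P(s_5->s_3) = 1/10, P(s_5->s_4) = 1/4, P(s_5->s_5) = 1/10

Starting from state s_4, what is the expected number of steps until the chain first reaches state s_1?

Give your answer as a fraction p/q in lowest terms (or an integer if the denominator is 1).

Answer: 16380/2983

Derivation:
Let h_i = expected steps to first reach s_1 from state i.
Boundary: h_s_1 = 0.
First-step equations for the other states:
  h_s_2 = 1 + 3/10*h_s_1 + 3/20*h_s_2 + 1/4*h_s_3 + 1/4*h_s_4 + 1/20*h_s_5
  h_s_3 = 1 + 1/20*h_s_1 + 1/2*h_s_2 + 1/20*h_s_3 + 3/20*h_s_4 + 1/4*h_s_5
  h_s_4 = 1 + 1/10*h_s_1 + 11/20*h_s_2 + 1/4*h_s_3 + 1/20*h_s_4 + 1/20*h_s_5
  h_s_5 = 1 + 3/10*h_s_1 + 1/4*h_s_2 + 1/10*h_s_3 + 1/4*h_s_4 + 1/10*h_s_5

Substituting h_s_1 = 0 and rearranging gives the linear system (I - Q) h = 1:
  [17/20, -1/4, -1/4, -1/20] . (h_s_2, h_s_3, h_s_4, h_s_5) = 1
  [-1/2, 19/20, -3/20, -1/4] . (h_s_2, h_s_3, h_s_4, h_s_5) = 1
  [-11/20, -1/4, 19/20, -1/20] . (h_s_2, h_s_3, h_s_4, h_s_5) = 1
  [-1/4, -1/10, -1/4, 9/10] . (h_s_2, h_s_3, h_s_4, h_s_5) = 1

Solving yields:
  h_s_2 = 14040/2983
  h_s_3 = 16700/2983
  h_s_4 = 16380/2983
  h_s_5 = 13620/2983

Starting state is s_4, so the expected hitting time is h_s_4 = 16380/2983.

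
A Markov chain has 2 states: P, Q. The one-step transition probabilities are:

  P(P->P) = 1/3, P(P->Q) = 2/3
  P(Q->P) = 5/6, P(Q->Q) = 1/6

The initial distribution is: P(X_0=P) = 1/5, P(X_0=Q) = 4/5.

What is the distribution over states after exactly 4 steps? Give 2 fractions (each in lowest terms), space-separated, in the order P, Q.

Answer: 8/15 7/15

Derivation:
Propagating the distribution step by step (d_{t+1} = d_t * P):
d_0 = (P=1/5, Q=4/5)
  d_1[P] = 1/5*1/3 + 4/5*5/6 = 11/15
  d_1[Q] = 1/5*2/3 + 4/5*1/6 = 4/15
d_1 = (P=11/15, Q=4/15)
  d_2[P] = 11/15*1/3 + 4/15*5/6 = 7/15
  d_2[Q] = 11/15*2/3 + 4/15*1/6 = 8/15
d_2 = (P=7/15, Q=8/15)
  d_3[P] = 7/15*1/3 + 8/15*5/6 = 3/5
  d_3[Q] = 7/15*2/3 + 8/15*1/6 = 2/5
d_3 = (P=3/5, Q=2/5)
  d_4[P] = 3/5*1/3 + 2/5*5/6 = 8/15
  d_4[Q] = 3/5*2/3 + 2/5*1/6 = 7/15
d_4 = (P=8/15, Q=7/15)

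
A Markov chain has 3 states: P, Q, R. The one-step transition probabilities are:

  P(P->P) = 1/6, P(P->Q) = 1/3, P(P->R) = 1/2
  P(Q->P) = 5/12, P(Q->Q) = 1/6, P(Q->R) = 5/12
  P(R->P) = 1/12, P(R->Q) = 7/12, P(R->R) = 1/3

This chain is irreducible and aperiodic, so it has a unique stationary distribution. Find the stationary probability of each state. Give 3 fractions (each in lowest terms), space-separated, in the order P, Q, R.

Answer: 45/199 74/199 80/199

Derivation:
The stationary distribution satisfies pi = pi * P, i.e.:
  pi_P = 1/6*pi_P + 5/12*pi_Q + 1/12*pi_R
  pi_Q = 1/3*pi_P + 1/6*pi_Q + 7/12*pi_R
  pi_R = 1/2*pi_P + 5/12*pi_Q + 1/3*pi_R
with normalization: pi_P + pi_Q + pi_R = 1.

Using the first 2 balance equations plus normalization, the linear system A*pi = b is:
  [-5/6, 5/12, 1/12] . pi = 0
  [1/3, -5/6, 7/12] . pi = 0
  [1, 1, 1] . pi = 1

Solving yields:
  pi_P = 45/199
  pi_Q = 74/199
  pi_R = 80/199

Verification (pi * P):
  45/199*1/6 + 74/199*5/12 + 80/199*1/12 = 45/199 = pi_P  (ok)
  45/199*1/3 + 74/199*1/6 + 80/199*7/12 = 74/199 = pi_Q  (ok)
  45/199*1/2 + 74/199*5/12 + 80/199*1/3 = 80/199 = pi_R  (ok)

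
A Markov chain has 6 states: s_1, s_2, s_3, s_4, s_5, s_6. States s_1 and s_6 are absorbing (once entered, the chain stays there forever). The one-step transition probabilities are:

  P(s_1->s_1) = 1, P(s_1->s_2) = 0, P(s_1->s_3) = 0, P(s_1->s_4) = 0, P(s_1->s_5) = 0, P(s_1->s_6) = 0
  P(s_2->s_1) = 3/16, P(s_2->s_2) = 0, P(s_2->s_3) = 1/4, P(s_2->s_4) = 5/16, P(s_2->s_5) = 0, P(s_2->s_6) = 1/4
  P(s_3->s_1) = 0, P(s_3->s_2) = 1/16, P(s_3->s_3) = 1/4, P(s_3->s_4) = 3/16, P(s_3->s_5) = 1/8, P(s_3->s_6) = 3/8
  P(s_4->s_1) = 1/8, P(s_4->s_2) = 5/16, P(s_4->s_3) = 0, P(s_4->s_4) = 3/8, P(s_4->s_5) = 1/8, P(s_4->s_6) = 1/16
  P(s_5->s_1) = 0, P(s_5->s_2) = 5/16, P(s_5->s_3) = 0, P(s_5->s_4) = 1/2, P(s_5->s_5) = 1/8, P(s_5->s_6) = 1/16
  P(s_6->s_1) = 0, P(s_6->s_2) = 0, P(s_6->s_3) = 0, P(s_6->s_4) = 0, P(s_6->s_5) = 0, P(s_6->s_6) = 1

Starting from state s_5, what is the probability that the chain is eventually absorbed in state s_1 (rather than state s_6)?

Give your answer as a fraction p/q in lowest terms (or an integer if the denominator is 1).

Let a_i = P(absorbed in s_1 | start in state i).
Boundary conditions: a_s_1 = 1, a_s_6 = 0.
For each transient state i, a_i = sum_j P(i->j) * a_j:
  a_s_2 = 3/16*a_s_1 + 0*a_s_2 + 1/4*a_s_3 + 5/16*a_s_4 + 0*a_s_5 + 1/4*a_s_6
  a_s_3 = 0*a_s_1 + 1/16*a_s_2 + 1/4*a_s_3 + 3/16*a_s_4 + 1/8*a_s_5 + 3/8*a_s_6
  a_s_4 = 1/8*a_s_1 + 5/16*a_s_2 + 0*a_s_3 + 3/8*a_s_4 + 1/8*a_s_5 + 1/16*a_s_6
  a_s_5 = 0*a_s_1 + 5/16*a_s_2 + 0*a_s_3 + 1/2*a_s_4 + 1/8*a_s_5 + 1/16*a_s_6

Substituting a_s_1 = 1 and a_s_6 = 0, rearrange to (I - Q) a = r where r[i] = P(i -> s_1):
  [1, -1/4, -5/16, 0] . (a_s_2, a_s_3, a_s_4, a_s_5) = 3/16
  [-1/16, 3/4, -3/16, -1/8] . (a_s_2, a_s_3, a_s_4, a_s_5) = 0
  [-5/16, 0, 5/8, -1/8] . (a_s_2, a_s_3, a_s_4, a_s_5) = 1/8
  [-5/16, 0, -1/2, 7/8] . (a_s_2, a_s_3, a_s_4, a_s_5) = 0

Solving yields:
  a_s_2 = 413/1052
  a_s_3 = 233/1052
  a_s_4 = 126/263
  a_s_5 = 871/2104

Starting state is s_5, so the absorption probability is a_s_5 = 871/2104.

Answer: 871/2104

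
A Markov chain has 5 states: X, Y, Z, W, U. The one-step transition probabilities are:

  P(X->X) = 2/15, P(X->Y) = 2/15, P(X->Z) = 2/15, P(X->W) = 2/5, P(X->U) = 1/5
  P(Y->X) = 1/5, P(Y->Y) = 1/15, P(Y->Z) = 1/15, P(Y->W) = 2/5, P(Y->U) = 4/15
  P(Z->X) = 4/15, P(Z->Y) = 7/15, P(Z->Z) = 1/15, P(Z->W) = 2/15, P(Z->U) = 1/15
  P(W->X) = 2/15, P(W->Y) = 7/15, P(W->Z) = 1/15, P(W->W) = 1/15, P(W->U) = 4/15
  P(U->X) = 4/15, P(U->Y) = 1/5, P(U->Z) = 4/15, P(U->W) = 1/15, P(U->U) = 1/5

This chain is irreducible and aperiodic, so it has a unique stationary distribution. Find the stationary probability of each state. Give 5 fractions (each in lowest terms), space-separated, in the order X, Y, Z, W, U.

The stationary distribution satisfies pi = pi * P, i.e.:
  pi_X = 2/15*pi_X + 1/5*pi_Y + 4/15*pi_Z + 2/15*pi_W + 4/15*pi_U
  pi_Y = 2/15*pi_X + 1/15*pi_Y + 7/15*pi_Z + 7/15*pi_W + 1/5*pi_U
  pi_Z = 2/15*pi_X + 1/15*pi_Y + 1/15*pi_Z + 1/15*pi_W + 4/15*pi_U
  pi_W = 2/5*pi_X + 2/5*pi_Y + 2/15*pi_Z + 1/15*pi_W + 1/15*pi_U
  pi_U = 1/5*pi_X + 4/15*pi_Y + 1/15*pi_Z + 4/15*pi_W + 1/5*pi_U
with normalization: pi_X + pi_Y + pi_Z + pi_W + pi_U = 1.

Using the first 4 balance equations plus normalization, the linear system A*pi = b is:
  [-13/15, 1/5, 4/15, 2/15, 4/15] . pi = 0
  [2/15, -14/15, 7/15, 7/15, 1/5] . pi = 0
  [2/15, 1/15, -14/15, 1/15, 4/15] . pi = 0
  [2/5, 2/5, 2/15, -14/15, 1/15] . pi = 0
  [1, 1, 1, 1, 1] . pi = 1

Solving yields:
  pi_X = 5181/26606
  pi_Y = 19639/79818
  pi_Z = 9787/79818
  pi_W = 17701/79818
  pi_U = 2858/13303

Verification (pi * P):
  5181/26606*2/15 + 19639/79818*1/5 + 9787/79818*4/15 + 17701/79818*2/15 + 2858/13303*4/15 = 5181/26606 = pi_X  (ok)
  5181/26606*2/15 + 19639/79818*1/15 + 9787/79818*7/15 + 17701/79818*7/15 + 2858/13303*1/5 = 19639/79818 = pi_Y  (ok)
  5181/26606*2/15 + 19639/79818*1/15 + 9787/79818*1/15 + 17701/79818*1/15 + 2858/13303*4/15 = 9787/79818 = pi_Z  (ok)
  5181/26606*2/5 + 19639/79818*2/5 + 9787/79818*2/15 + 17701/79818*1/15 + 2858/13303*1/15 = 17701/79818 = pi_W  (ok)
  5181/26606*1/5 + 19639/79818*4/15 + 9787/79818*1/15 + 17701/79818*4/15 + 2858/13303*1/5 = 2858/13303 = pi_U  (ok)

Answer: 5181/26606 19639/79818 9787/79818 17701/79818 2858/13303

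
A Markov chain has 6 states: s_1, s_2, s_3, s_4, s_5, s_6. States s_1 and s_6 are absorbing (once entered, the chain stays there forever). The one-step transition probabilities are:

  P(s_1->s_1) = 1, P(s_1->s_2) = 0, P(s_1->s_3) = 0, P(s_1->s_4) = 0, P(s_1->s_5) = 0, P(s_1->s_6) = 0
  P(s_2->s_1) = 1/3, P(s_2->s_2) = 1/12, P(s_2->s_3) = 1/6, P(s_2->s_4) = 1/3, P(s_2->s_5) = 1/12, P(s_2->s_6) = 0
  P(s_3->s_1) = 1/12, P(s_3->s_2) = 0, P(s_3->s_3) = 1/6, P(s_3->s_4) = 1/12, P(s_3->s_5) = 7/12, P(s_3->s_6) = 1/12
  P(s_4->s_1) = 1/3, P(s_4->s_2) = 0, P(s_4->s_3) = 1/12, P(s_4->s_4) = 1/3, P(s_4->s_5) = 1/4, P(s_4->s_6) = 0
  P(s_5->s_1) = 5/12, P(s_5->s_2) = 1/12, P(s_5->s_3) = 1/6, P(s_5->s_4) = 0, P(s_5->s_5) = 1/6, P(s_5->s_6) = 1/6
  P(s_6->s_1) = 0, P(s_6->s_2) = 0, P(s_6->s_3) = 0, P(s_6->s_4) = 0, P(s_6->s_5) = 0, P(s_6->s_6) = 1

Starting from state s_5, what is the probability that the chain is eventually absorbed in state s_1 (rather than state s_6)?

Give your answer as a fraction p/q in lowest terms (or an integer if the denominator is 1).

Answer: 5113/7047

Derivation:
Let a_i = P(absorbed in s_1 | start in state i).
Boundary conditions: a_s_1 = 1, a_s_6 = 0.
For each transient state i, a_i = sum_j P(i->j) * a_j:
  a_s_2 = 1/3*a_s_1 + 1/12*a_s_2 + 1/6*a_s_3 + 1/3*a_s_4 + 1/12*a_s_5 + 0*a_s_6
  a_s_3 = 1/12*a_s_1 + 0*a_s_2 + 1/6*a_s_3 + 1/12*a_s_4 + 7/12*a_s_5 + 1/12*a_s_6
  a_s_4 = 1/3*a_s_1 + 0*a_s_2 + 1/12*a_s_3 + 1/3*a_s_4 + 1/4*a_s_5 + 0*a_s_6
  a_s_5 = 5/12*a_s_1 + 1/12*a_s_2 + 1/6*a_s_3 + 0*a_s_4 + 1/6*a_s_5 + 1/6*a_s_6

Substituting a_s_1 = 1 and a_s_6 = 0, rearrange to (I - Q) a = r where r[i] = P(i -> s_1):
  [11/12, -1/6, -1/3, -1/12] . (a_s_2, a_s_3, a_s_4, a_s_5) = 1/3
  [0, 5/6, -1/12, -7/12] . (a_s_2, a_s_3, a_s_4, a_s_5) = 1/12
  [0, -1/12, 2/3, -1/4] . (a_s_2, a_s_3, a_s_4, a_s_5) = 1/3
  [-1/12, -1/6, 0, 5/6] . (a_s_2, a_s_3, a_s_4, a_s_5) = 5/12

Solving yields:
  a_s_2 = 2039/2349
  a_s_3 = 4889/7047
  a_s_4 = 6052/7047
  a_s_5 = 5113/7047

Starting state is s_5, so the absorption probability is a_s_5 = 5113/7047.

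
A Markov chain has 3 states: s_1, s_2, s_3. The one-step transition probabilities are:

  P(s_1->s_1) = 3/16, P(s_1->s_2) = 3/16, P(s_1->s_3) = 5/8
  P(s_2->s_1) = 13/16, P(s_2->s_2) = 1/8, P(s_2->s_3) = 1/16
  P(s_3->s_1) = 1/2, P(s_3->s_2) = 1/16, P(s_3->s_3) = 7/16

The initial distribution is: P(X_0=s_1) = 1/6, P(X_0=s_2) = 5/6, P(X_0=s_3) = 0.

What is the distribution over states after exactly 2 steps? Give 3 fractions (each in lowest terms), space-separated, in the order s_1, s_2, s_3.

Answer: 493/1536 245/1536 133/256

Derivation:
Propagating the distribution step by step (d_{t+1} = d_t * P):
d_0 = (s_1=1/6, s_2=5/6, s_3=0)
  d_1[s_1] = 1/6*3/16 + 5/6*13/16 + 0*1/2 = 17/24
  d_1[s_2] = 1/6*3/16 + 5/6*1/8 + 0*1/16 = 13/96
  d_1[s_3] = 1/6*5/8 + 5/6*1/16 + 0*7/16 = 5/32
d_1 = (s_1=17/24, s_2=13/96, s_3=5/32)
  d_2[s_1] = 17/24*3/16 + 13/96*13/16 + 5/32*1/2 = 493/1536
  d_2[s_2] = 17/24*3/16 + 13/96*1/8 + 5/32*1/16 = 245/1536
  d_2[s_3] = 17/24*5/8 + 13/96*1/16 + 5/32*7/16 = 133/256
d_2 = (s_1=493/1536, s_2=245/1536, s_3=133/256)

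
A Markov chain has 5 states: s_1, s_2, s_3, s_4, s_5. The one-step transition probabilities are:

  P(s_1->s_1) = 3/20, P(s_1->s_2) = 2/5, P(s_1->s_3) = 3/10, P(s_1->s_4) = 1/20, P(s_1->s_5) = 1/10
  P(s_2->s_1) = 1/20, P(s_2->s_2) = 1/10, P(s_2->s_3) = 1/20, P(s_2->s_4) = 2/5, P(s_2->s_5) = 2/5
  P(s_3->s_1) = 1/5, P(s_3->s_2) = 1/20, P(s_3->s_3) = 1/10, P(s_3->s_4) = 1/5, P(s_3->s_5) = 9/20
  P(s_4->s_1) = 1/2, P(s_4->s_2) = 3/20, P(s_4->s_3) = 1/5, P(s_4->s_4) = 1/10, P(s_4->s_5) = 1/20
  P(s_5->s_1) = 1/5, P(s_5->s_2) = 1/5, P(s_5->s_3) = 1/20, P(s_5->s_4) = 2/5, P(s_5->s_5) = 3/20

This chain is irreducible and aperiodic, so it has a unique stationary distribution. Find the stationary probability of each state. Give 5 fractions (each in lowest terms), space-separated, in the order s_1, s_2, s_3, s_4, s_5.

Answer: 29443/129759 676/3507 38329/259518 19367/86506 27089/129759

Derivation:
The stationary distribution satisfies pi = pi * P, i.e.:
  pi_s_1 = 3/20*pi_s_1 + 1/20*pi_s_2 + 1/5*pi_s_3 + 1/2*pi_s_4 + 1/5*pi_s_5
  pi_s_2 = 2/5*pi_s_1 + 1/10*pi_s_2 + 1/20*pi_s_3 + 3/20*pi_s_4 + 1/5*pi_s_5
  pi_s_3 = 3/10*pi_s_1 + 1/20*pi_s_2 + 1/10*pi_s_3 + 1/5*pi_s_4 + 1/20*pi_s_5
  pi_s_4 = 1/20*pi_s_1 + 2/5*pi_s_2 + 1/5*pi_s_3 + 1/10*pi_s_4 + 2/5*pi_s_5
  pi_s_5 = 1/10*pi_s_1 + 2/5*pi_s_2 + 9/20*pi_s_3 + 1/20*pi_s_4 + 3/20*pi_s_5
with normalization: pi_s_1 + pi_s_2 + pi_s_3 + pi_s_4 + pi_s_5 = 1.

Using the first 4 balance equations plus normalization, the linear system A*pi = b is:
  [-17/20, 1/20, 1/5, 1/2, 1/5] . pi = 0
  [2/5, -9/10, 1/20, 3/20, 1/5] . pi = 0
  [3/10, 1/20, -9/10, 1/5, 1/20] . pi = 0
  [1/20, 2/5, 1/5, -9/10, 2/5] . pi = 0
  [1, 1, 1, 1, 1] . pi = 1

Solving yields:
  pi_s_1 = 29443/129759
  pi_s_2 = 676/3507
  pi_s_3 = 38329/259518
  pi_s_4 = 19367/86506
  pi_s_5 = 27089/129759

Verification (pi * P):
  29443/129759*3/20 + 676/3507*1/20 + 38329/259518*1/5 + 19367/86506*1/2 + 27089/129759*1/5 = 29443/129759 = pi_s_1  (ok)
  29443/129759*2/5 + 676/3507*1/10 + 38329/259518*1/20 + 19367/86506*3/20 + 27089/129759*1/5 = 676/3507 = pi_s_2  (ok)
  29443/129759*3/10 + 676/3507*1/20 + 38329/259518*1/10 + 19367/86506*1/5 + 27089/129759*1/20 = 38329/259518 = pi_s_3  (ok)
  29443/129759*1/20 + 676/3507*2/5 + 38329/259518*1/5 + 19367/86506*1/10 + 27089/129759*2/5 = 19367/86506 = pi_s_4  (ok)
  29443/129759*1/10 + 676/3507*2/5 + 38329/259518*9/20 + 19367/86506*1/20 + 27089/129759*3/20 = 27089/129759 = pi_s_5  (ok)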